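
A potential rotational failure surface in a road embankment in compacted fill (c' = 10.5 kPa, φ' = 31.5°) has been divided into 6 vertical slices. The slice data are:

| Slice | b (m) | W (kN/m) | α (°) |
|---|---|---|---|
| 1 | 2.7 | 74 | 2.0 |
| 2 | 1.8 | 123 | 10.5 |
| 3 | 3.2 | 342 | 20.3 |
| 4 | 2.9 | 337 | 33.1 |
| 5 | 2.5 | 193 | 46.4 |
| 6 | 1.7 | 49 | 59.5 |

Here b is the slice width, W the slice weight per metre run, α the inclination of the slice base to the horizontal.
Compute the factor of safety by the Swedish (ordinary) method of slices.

Ordinary method of slices: FS = Σ[c'·Δl_i + (W_i cosα_i)·tanφ'] / Σ W_i sinα_i, with Δl_i = b_i / cosα_i.
Slice 1: Δl = 2.7/cos2.0° = 2.702 m; N'_1 = 74·cos2.0° = 74.0; c'Δl = 28.37; W sinα = 2.6
Slice 2: Δl = 1.8/cos10.5° = 1.831 m; N'_2 = 123·cos10.5° = 120.9; c'Δl = 19.22; W sinα = 22.4
Slice 3: Δl = 3.2/cos20.3° = 3.412 m; N'_3 = 342·cos20.3° = 320.8; c'Δl = 35.83; W sinα = 118.7
Slice 4: Δl = 2.9/cos33.1° = 3.462 m; N'_4 = 337·cos33.1° = 282.3; c'Δl = 36.35; W sinα = 184.0
Slice 5: Δl = 2.5/cos46.4° = 3.625 m; N'_5 = 193·cos46.4° = 133.1; c'Δl = 38.06; W sinα = 139.8
Slice 6: Δl = 1.7/cos59.5° = 3.350 m; N'_6 = 49·cos59.5° = 24.9; c'Δl = 35.17; W sinα = 42.2
Σc'Δl = 193.0 kN/m; ΣN' = 955.9 kN/m; ΣW sinα = 509.7 kN/m
Resisting = 193.0 + 955.9·tan31.5° = 193.0 + 585.8 = 778.8 kN/m
FS = 778.8 / 509.7 = 1.528

FS = 1.53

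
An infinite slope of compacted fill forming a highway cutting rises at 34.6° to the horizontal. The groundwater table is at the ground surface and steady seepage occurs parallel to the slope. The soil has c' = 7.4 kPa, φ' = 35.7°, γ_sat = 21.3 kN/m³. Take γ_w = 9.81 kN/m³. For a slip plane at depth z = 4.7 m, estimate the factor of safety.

FS = 0.72

With seepage parallel to the slope and the water table at the surface, the effective normal stress on the slip plane uses the buoyant unit weight γ' = γ_sat − γ_w while the driving shear stress uses γ_sat:
FS = [c' + γ' z cos²β tanφ'] / [γ_sat z sinβ cosβ]
γ' = 21.3 − 9.81 = 11.49 kN/m³
Numerator = 7.4 + 11.49·4.7·cos²34.6°·tan35.7° = 7.4 + 11.49·4.7·0.6776·0.7186 = 33.693 kPa
Denominator = 21.3·4.7·sin34.6°·cos34.6° = 21.3·4.7·0.5678·0.8231 = 46.793 kPa
FS = 33.693 / 46.793 = 0.720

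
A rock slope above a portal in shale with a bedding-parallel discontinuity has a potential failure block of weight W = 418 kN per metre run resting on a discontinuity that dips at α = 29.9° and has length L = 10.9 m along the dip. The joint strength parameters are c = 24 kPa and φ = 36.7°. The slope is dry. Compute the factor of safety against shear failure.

FS = 2.55

Resolving the block weight along and normal to the plane and applying the Mohr–Coulomb strength on the joint:
N' = W cosα = 418·cos29.9° = 362.4 kN/m
Driving force T = W sinα = 418·sin29.9° = 208.4 kN/m
Resisting force R = c·L + N'·tanφ = 24·10.9 + 362.4·tan36.7° = 261.6 + 270.1 = 531.7 kN/m
FS = R / T = 531.7 / 208.4 = 2.552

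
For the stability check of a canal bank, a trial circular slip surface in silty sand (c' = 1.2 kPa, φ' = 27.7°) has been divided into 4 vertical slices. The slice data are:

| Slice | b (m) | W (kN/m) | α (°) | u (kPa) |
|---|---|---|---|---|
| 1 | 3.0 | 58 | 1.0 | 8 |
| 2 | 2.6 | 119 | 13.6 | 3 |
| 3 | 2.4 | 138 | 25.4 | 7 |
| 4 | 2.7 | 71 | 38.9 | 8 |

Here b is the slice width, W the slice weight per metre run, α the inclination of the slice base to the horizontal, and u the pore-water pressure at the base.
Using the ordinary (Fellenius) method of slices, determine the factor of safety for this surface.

Ordinary method of slices: FS = Σ[c'·Δl_i + (W_i cosα_i − u_i·Δl_i)·tanφ'] / Σ W_i sinα_i, with Δl_i = b_i / cosα_i.
Slice 1: Δl = 3.0/cos1.0° = 3.000 m; N'_1 = 58·cos1.0° − 8·3.000 = 34.0; c'Δl = 3.60; W sinα = 1.0
Slice 2: Δl = 2.6/cos13.6° = 2.675 m; N'_2 = 119·cos13.6° − 3·2.675 = 107.6; c'Δl = 3.21; W sinα = 28.0
Slice 3: Δl = 2.4/cos25.4° = 2.657 m; N'_3 = 138·cos25.4° − 7·2.657 = 106.1; c'Δl = 3.19; W sinα = 59.2
Slice 4: Δl = 2.7/cos38.9° = 3.469 m; N'_4 = 71·cos38.9° − 8·3.469 = 27.5; c'Δl = 4.16; W sinα = 44.6
Σc'Δl = 14.2 kN/m; ΣN' = 275.2 kN/m; ΣW sinα = 132.8 kN/m
Resisting = 14.2 + 275.2·tan27.7° = 14.2 + 144.5 = 158.6 kN/m
FS = 158.6 / 132.8 = 1.195

FS = 1.19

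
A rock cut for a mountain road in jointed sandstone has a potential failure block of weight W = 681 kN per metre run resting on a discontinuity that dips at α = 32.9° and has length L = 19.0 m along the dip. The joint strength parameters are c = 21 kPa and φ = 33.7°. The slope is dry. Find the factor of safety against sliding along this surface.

FS = 2.11

Resolving the block weight along and normal to the plane and applying the Mohr–Coulomb strength on the joint:
N' = W cosα = 681·cos32.9° = 571.8 kN/m
Driving force T = W sinα = 681·sin32.9° = 369.9 kN/m
Resisting force R = c·L + N'·tanφ = 21·19.0 + 571.8·tan33.7° = 399.0 + 381.3 = 780.3 kN/m
FS = R / T = 780.3 / 369.9 = 2.110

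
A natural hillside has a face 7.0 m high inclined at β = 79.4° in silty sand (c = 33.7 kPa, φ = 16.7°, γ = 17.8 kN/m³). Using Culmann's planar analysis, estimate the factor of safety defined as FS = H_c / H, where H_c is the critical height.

FS = 1.88

H_c = (4c/γ) · sinβ cosφ / [1 − cos(β − φ)]
    = (4·33.7/17.8) · sin79.4°·cos16.7° / [1 − cos62.7°]
    = 7.573 · 0.9415 / 0.5414 = 13.17 m
FS = H_c / H = 13.17 / 7.0 = 1.881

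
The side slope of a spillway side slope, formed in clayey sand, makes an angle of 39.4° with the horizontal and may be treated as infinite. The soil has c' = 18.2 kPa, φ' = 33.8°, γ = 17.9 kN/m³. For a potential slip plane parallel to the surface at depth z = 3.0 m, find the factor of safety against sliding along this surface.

For an infinite slope with a slip plane parallel to the surface (no pore pressure): FS = [c' + γz cos²β tanφ'] / [γz sinβ cosβ].
γz = 17.9·3.0 = 53.70 kN/m²
Numerator = 18.2 + 53.70·cos²39.4°·tan33.8° = 18.2 + 53.70·0.5971·0.6694 = 39.666 kPa
Denominator = 53.70·sin39.4°·cos39.4° = 53.70·0.6347·0.7727 = 26.339 kPa
FS = 39.666 / 26.339 = 1.506

FS = 1.51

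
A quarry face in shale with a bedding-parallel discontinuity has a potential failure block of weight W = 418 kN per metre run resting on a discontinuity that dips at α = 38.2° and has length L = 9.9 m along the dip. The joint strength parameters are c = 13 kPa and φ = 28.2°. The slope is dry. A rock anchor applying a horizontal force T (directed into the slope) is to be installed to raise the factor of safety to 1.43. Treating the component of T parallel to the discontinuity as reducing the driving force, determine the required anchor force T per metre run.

T = 45 kN/m

Resolving forces along and normal to the sliding plane, with the horizontal anchor force T adding T·sinα to the effective normal force and T·cosα acting up the plane against the driving force:
FS = [cL + (W cosα + T sinα) tanφ] / [W sinα − T cosα]
Without the anchor: N' = 328.5 kN/m, driving T_d = 258.5 kN/m, resisting R = 13·9.9 + 328.5·tan28.2° = 304.8 kN/m, FS = 1.18.
Setting FS = 1.43 and solving for T:
1.43·(258.5 − T cos38.2°) = 304.8 + T sin38.2°·tan28.2°
T·(sin38.2°·tan28.2° + 1.43·cos38.2°) = 1.43·258.5 − 304.8
T·(0.6184·0.5362 + 1.43·0.7859) = 369.6 − 304.8 = 64.8
T·1.4554 = 64.8
T = 44.5 kN/m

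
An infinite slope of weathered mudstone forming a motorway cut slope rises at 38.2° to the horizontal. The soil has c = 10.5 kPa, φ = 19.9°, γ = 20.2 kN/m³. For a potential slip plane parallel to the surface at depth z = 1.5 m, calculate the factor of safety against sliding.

FS = 1.17

For an infinite slope with a slip plane parallel to the surface (no pore pressure): FS = [c + γz cos²β tanφ] / [γz sinβ cosβ].
γz = 20.2·1.5 = 30.30 kN/m²
Numerator = 10.5 + 30.30·cos²38.2°·tan19.9° = 10.5 + 30.30·0.6176·0.3620 = 17.274 kPa
Denominator = 30.30·sin38.2°·cos38.2° = 30.30·0.6184·0.7859 = 14.725 kPa
FS = 17.274 / 14.725 = 1.173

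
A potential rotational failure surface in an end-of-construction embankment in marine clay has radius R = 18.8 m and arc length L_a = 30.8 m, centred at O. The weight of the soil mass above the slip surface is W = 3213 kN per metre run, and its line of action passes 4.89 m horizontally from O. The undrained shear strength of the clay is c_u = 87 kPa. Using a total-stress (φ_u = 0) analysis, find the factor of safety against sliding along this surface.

Taking moments about the centre O, the resisting moment is provided by the undrained shear strength acting along the arc:
M_R = c_u·L_a·R = 87·30.80·18.8 = 50376.5 kN·m/m
M_D = W·d = 3213·4.89 = 15711.6 kN·m/m
FS = M_R / M_D = 50376.5 / 15711.6 = 3.206

FS = 3.21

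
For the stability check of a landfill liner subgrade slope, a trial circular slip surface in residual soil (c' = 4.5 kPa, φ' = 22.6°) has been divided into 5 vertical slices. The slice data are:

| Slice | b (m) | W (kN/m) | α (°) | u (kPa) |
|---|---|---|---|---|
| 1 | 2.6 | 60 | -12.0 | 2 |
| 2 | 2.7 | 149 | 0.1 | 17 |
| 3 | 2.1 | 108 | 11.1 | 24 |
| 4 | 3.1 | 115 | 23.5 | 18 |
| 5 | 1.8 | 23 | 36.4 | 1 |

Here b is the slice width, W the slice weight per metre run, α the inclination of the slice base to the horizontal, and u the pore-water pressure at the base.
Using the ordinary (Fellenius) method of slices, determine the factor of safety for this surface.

Ordinary method of slices: FS = Σ[c'·Δl_i + (W_i cosα_i − u_i·Δl_i)·tanφ'] / Σ W_i sinα_i, with Δl_i = b_i / cosα_i.
Slice 1: Δl = 2.6/cos(-12.0°) = 2.658 m; N'_1 = 60·cos(-12.0°) − 2·2.658 = 53.4; c'Δl = 11.96; W sinα = -12.5
Slice 2: Δl = 2.7/cos0.1° = 2.700 m; N'_2 = 149·cos0.1° − 17·2.700 = 103.1; c'Δl = 12.15; W sinα = 0.3
Slice 3: Δl = 2.1/cos11.1° = 2.140 m; N'_3 = 108·cos11.1° − 24·2.140 = 54.6; c'Δl = 9.63; W sinα = 20.8
Slice 4: Δl = 3.1/cos23.5° = 3.380 m; N'_4 = 115·cos23.5° − 18·3.380 = 44.6; c'Δl = 15.21; W sinα = 45.9
Slice 5: Δl = 1.8/cos36.4° = 2.236 m; N'_5 = 23·cos36.4° − 1·2.236 = 16.3; c'Δl = 10.06; W sinα = 13.6
Σc'Δl = 59.0 kN/m; ΣN' = 272.0 kN/m; ΣW sinα = 68.1 kN/m
Resisting = 59.0 + 272.0·tan22.6° = 59.0 + 113.2 = 172.2 kN/m
FS = 172.2 / 68.1 = 2.530

FS = 2.53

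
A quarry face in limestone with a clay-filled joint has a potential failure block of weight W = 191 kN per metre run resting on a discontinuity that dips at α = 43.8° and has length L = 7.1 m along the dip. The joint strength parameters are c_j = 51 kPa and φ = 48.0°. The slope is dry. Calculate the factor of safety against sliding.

FS = 3.90

Resolving the block weight along and normal to the plane and applying the Mohr–Coulomb strength on the joint:
N' = W cosα = 191·cos43.8° = 137.9 kN/m
Driving force T = W sinα = 191·sin43.8° = 132.2 kN/m
Resisting force R = c_j·L + N'·tanφ = 51·7.1 + 137.9·tan48.0° = 362.1 + 153.1 = 515.2 kN/m
FS = R / T = 515.2 / 132.2 = 3.897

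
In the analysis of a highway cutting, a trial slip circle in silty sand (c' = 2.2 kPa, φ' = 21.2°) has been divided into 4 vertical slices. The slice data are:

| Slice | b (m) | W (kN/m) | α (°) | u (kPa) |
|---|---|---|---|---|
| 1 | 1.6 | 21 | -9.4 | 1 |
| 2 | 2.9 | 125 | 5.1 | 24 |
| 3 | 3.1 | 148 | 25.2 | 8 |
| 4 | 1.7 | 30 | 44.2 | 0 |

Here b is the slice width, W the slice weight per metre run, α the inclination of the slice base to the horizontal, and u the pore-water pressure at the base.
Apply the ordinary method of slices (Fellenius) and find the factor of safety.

Ordinary method of slices: FS = Σ[c'·Δl_i + (W_i cosα_i − u_i·Δl_i)·tanφ'] / Σ W_i sinα_i, with Δl_i = b_i / cosα_i.
Slice 1: Δl = 1.6/cos(-9.4°) = 1.622 m; N'_1 = 21·cos(-9.4°) − 1·1.622 = 19.1; c'Δl = 3.57; W sinα = -3.4
Slice 2: Δl = 2.9/cos5.1° = 2.912 m; N'_2 = 125·cos5.1° − 24·2.912 = 54.6; c'Δl = 6.41; W sinα = 11.1
Slice 3: Δl = 3.1/cos25.2° = 3.426 m; N'_3 = 148·cos25.2° − 8·3.426 = 106.5; c'Δl = 7.54; W sinα = 63.0
Slice 4: Δl = 1.7/cos44.2° = 2.371 m; N'_4 = 30·cos44.2° − 0·2.371 = 21.5; c'Δl = 5.22; W sinα = 20.9
Σc'Δl = 22.7 kN/m; ΣN' = 201.7 kN/m; ΣW sinα = 91.6 kN/m
Resisting = 22.7 + 201.7·tan21.2° = 22.7 + 78.2 = 101.0 kN/m
FS = 101.0 / 91.6 = 1.102

FS = 1.10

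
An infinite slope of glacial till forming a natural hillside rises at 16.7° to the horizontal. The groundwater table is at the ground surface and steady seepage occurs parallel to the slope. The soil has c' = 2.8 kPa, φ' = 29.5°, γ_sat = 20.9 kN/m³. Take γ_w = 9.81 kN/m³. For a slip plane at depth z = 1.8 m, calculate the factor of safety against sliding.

FS = 1.27

With seepage parallel to the slope and the water table at the surface, the effective normal stress on the slip plane uses the buoyant unit weight γ' = γ_sat − γ_w while the driving shear stress uses γ_sat:
FS = [c' + γ' z cos²β tanφ'] / [γ_sat z sinβ cosβ]
γ' = 20.9 − 9.81 = 11.09 kN/m³
Numerator = 2.8 + 11.09·1.8·cos²16.7°·tan29.5° = 2.8 + 11.09·1.8·0.9174·0.5658 = 13.161 kPa
Denominator = 20.9·1.8·sin16.7°·cos16.7° = 20.9·1.8·0.2874·0.9578 = 10.355 kPa
FS = 13.161 / 10.355 = 1.271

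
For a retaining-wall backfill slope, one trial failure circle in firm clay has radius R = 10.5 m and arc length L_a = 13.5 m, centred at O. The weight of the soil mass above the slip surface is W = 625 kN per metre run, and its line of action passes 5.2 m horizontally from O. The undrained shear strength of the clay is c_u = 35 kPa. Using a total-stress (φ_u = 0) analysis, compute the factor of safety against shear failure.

Taking moments about the centre O, the resisting moment is provided by the undrained shear strength acting along the arc:
M_R = c_u·L_a·R = 35·13.50·10.5 = 4961.2 kN·m/m
M_D = W·d = 625·5.2 = 3250.0 kN·m/m
FS = M_R / M_D = 4961.2 / 3250.0 = 1.527

FS = 1.53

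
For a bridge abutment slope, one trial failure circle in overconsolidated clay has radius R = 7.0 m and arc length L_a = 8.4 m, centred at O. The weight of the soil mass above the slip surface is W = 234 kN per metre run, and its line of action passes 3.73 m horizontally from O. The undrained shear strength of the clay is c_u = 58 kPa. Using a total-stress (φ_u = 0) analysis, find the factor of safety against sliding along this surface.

Taking moments about the centre O, the resisting moment is provided by the undrained shear strength acting along the arc:
M_R = c_u·L_a·R = 58·8.40·7.0 = 3410.4 kN·m/m
M_D = W·d = 234·3.73 = 872.8 kN·m/m
FS = M_R / M_D = 3410.4 / 872.8 = 3.907

FS = 3.91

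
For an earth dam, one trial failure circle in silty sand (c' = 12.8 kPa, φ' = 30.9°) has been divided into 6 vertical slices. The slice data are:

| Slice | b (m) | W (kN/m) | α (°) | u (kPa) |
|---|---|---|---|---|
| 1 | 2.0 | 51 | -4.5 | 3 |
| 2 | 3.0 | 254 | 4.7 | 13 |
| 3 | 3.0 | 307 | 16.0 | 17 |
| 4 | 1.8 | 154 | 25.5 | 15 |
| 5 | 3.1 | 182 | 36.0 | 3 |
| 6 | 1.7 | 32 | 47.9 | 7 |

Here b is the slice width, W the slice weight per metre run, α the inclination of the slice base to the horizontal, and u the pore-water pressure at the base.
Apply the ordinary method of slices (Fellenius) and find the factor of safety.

FS = 2.21

Ordinary method of slices: FS = Σ[c'·Δl_i + (W_i cosα_i − u_i·Δl_i)·tanφ'] / Σ W_i sinα_i, with Δl_i = b_i / cosα_i.
Slice 1: Δl = 2.0/cos(-4.5°) = 2.006 m; N'_1 = 51·cos(-4.5°) − 3·2.006 = 44.8; c'Δl = 25.68; W sinα = -4.0
Slice 2: Δl = 3.0/cos4.7° = 3.010 m; N'_2 = 254·cos4.7° − 13·3.010 = 214.0; c'Δl = 38.53; W sinα = 20.8
Slice 3: Δl = 3.0/cos16.0° = 3.121 m; N'_3 = 307·cos16.0° − 17·3.121 = 242.1; c'Δl = 39.95; W sinα = 84.6
Slice 4: Δl = 1.8/cos25.5° = 1.994 m; N'_4 = 154·cos25.5° − 15·1.994 = 109.1; c'Δl = 25.53; W sinα = 66.3
Slice 5: Δl = 3.1/cos36.0° = 3.832 m; N'_5 = 182·cos36.0° − 3·3.832 = 135.7; c'Δl = 49.05; W sinα = 107.0
Slice 6: Δl = 1.7/cos47.9° = 2.536 m; N'_6 = 32·cos47.9° − 7·2.536 = 3.7; c'Δl = 32.46; W sinα = 23.7
Σc'Δl = 211.2 kN/m; ΣN' = 749.4 kN/m; ΣW sinα = 298.5 kN/m
Resisting = 211.2 + 749.4·tan30.9° = 211.2 + 448.5 = 659.7 kN/m
FS = 659.7 / 298.5 = 2.210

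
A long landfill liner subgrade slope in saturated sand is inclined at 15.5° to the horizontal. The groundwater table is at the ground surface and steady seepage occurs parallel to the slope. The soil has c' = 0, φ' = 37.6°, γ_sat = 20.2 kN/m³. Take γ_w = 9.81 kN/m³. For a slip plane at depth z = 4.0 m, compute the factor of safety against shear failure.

With seepage parallel to the slope and the water table at the surface, the effective normal stress on the slip plane uses the buoyant unit weight γ' = γ_sat − γ_w while the driving shear stress uses γ_sat:
FS = [c' + γ' z cos²β tanφ'] / [γ_sat z sinβ cosβ]
(For c' = 0 this reduces to FS = (γ'/γ_sat)·tanφ'/tanβ.)
γ' = 20.2 − 9.81 = 10.39 kN/m³
Numerator = 0.0 + 10.39·4.0·cos²15.5°·tan37.6° = 0.0 + 10.39·4.0·0.9286·0.7701 = 29.720 kPa
Denominator = 20.2·4.0·sin15.5°·cos15.5° = 20.2·4.0·0.2672·0.9636 = 20.808 kPa
FS = 29.720 / 20.808 = 1.428

FS = 1.43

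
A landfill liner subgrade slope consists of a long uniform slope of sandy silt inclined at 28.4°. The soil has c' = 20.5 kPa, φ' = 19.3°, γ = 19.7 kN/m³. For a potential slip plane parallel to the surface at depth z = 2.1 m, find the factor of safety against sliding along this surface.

FS = 1.83

For an infinite slope with a slip plane parallel to the surface (no pore pressure): FS = [c' + γz cos²β tanφ'] / [γz sinβ cosβ].
γz = 19.7·2.1 = 41.37 kN/m²
Numerator = 20.5 + 41.37·cos²28.4°·tan19.3° = 20.5 + 41.37·0.7738·0.3502 = 31.710 kPa
Denominator = 41.37·sin28.4°·cos28.4° = 41.37·0.4756·0.8796 = 17.308 kPa
FS = 31.710 / 17.308 = 1.832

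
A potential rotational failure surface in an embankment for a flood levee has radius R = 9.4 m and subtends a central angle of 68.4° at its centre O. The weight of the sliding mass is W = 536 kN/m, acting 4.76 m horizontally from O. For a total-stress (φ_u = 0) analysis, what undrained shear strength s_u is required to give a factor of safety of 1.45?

s_u = 35.1 kPa

FS = s_u·L_a·R / (W·d), so s_u = FS·W·d / (L_a·R).
Arc length L_a = R·θ = 9.4·(68.4°·π/180) = 9.4·1.1938 = 11.22 m
s_u = 1.45·536·4.76 / (11.22·9.4) = 3699.5 / 105.48 = 35.07 kPa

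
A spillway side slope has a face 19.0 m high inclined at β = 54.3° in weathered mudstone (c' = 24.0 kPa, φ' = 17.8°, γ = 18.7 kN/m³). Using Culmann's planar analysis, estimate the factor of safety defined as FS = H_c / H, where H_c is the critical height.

FS = 1.07

H_c = (4c'/γ) · sinβ cosφ' / [1 − cos(β − φ')]
    = (4·24.0/18.7) · sin54.3°·cos17.8° / [1 − cos36.5°]
    = 5.134 · 0.7732 / 0.1961 = 20.24 m
FS = H_c / H = 20.24 / 19.0 = 1.065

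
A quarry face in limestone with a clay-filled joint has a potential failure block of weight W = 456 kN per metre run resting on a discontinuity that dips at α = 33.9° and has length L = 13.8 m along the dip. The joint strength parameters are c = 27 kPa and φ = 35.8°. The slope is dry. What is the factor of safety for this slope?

Resolving the block weight along and normal to the plane and applying the Mohr–Coulomb strength on the joint:
N' = W cosα = 456·cos33.9° = 378.5 kN/m
Driving force T = W sinα = 456·sin33.9° = 254.3 kN/m
Resisting force R = c·L + N'·tanφ = 27·13.8 + 378.5·tan35.8° = 372.6 + 273.0 = 645.6 kN/m
FS = R / T = 645.6 / 254.3 = 2.538

FS = 2.54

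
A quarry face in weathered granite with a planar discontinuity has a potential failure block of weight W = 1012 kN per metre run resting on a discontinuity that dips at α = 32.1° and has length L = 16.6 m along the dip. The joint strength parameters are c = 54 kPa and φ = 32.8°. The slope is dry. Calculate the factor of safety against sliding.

FS = 2.69

Resolving the block weight along and normal to the plane and applying the Mohr–Coulomb strength on the joint:
N' = W cosα = 1012·cos32.1° = 857.3 kN/m
Driving force T = W sinα = 1012·sin32.1° = 537.8 kN/m
Resisting force R = c·L + N'·tanφ = 54·16.6 + 857.3·tan32.8° = 896.4 + 552.5 = 1448.9 kN/m
FS = R / T = 1448.9 / 537.8 = 2.694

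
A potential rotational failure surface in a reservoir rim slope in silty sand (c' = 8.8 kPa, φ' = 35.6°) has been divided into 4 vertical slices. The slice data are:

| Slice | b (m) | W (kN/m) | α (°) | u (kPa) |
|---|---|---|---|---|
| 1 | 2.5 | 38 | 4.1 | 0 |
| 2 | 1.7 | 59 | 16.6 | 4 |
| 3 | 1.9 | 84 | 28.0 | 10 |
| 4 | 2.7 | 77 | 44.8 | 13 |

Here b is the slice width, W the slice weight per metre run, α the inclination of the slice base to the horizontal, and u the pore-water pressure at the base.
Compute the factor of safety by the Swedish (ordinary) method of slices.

FS = 1.71

Ordinary method of slices: FS = Σ[c'·Δl_i + (W_i cosα_i − u_i·Δl_i)·tanφ'] / Σ W_i sinα_i, with Δl_i = b_i / cosα_i.
Slice 1: Δl = 2.5/cos4.1° = 2.506 m; N'_1 = 38·cos4.1° − 0·2.506 = 37.9; c'Δl = 22.06; W sinα = 2.7
Slice 2: Δl = 1.7/cos16.6° = 1.774 m; N'_2 = 59·cos16.6° − 4·1.774 = 49.4; c'Δl = 15.61; W sinα = 16.9
Slice 3: Δl = 1.9/cos28.0° = 2.152 m; N'_3 = 84·cos28.0° − 10·2.152 = 52.6; c'Δl = 18.94; W sinα = 39.4
Slice 4: Δl = 2.7/cos44.8° = 3.805 m; N'_4 = 77·cos44.8° − 13·3.805 = 5.2; c'Δl = 33.49; W sinα = 54.3
Σc'Δl = 90.1 kN/m; ΣN' = 145.2 kN/m; ΣW sinα = 113.3 kN/m
Resisting = 90.1 + 145.2·tan35.6° = 90.1 + 103.9 = 194.0 kN/m
FS = 194.0 / 113.3 = 1.713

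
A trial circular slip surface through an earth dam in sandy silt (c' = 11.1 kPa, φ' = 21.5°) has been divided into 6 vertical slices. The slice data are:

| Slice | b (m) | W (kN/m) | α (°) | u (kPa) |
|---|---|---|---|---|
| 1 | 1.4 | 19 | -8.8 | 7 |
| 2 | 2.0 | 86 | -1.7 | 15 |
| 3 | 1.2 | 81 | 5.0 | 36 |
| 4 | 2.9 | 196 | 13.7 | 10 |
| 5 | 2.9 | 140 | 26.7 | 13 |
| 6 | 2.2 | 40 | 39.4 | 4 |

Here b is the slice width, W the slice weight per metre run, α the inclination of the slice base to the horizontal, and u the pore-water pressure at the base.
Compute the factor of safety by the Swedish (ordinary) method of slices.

FS = 2.17

Ordinary method of slices: FS = Σ[c'·Δl_i + (W_i cosα_i − u_i·Δl_i)·tanφ'] / Σ W_i sinα_i, with Δl_i = b_i / cosα_i.
Slice 1: Δl = 1.4/cos(-8.8°) = 1.417 m; N'_1 = 19·cos(-8.8°) − 7·1.417 = 8.9; c'Δl = 15.73; W sinα = -2.9
Slice 2: Δl = 2.0/cos(-1.7°) = 2.001 m; N'_2 = 86·cos(-1.7°) − 15·2.001 = 55.9; c'Δl = 22.21; W sinα = -2.6
Slice 3: Δl = 1.2/cos5.0° = 1.205 m; N'_3 = 81·cos5.0° − 36·1.205 = 37.3; c'Δl = 13.37; W sinα = 7.1
Slice 4: Δl = 2.9/cos13.7° = 2.985 m; N'_4 = 196·cos13.7° − 10·2.985 = 160.6; c'Δl = 33.13; W sinα = 46.4
Slice 5: Δl = 2.9/cos26.7° = 3.246 m; N'_5 = 140·cos26.7° − 13·3.246 = 82.9; c'Δl = 36.03; W sinα = 62.9
Slice 6: Δl = 2.2/cos39.4° = 2.847 m; N'_6 = 40·cos39.4° − 4·2.847 = 19.5; c'Δl = 31.60; W sinα = 25.4
Σc'Δl = 152.1 kN/m; ΣN' = 365.1 kN/m; ΣW sinα = 136.3 kN/m
Resisting = 152.1 + 365.1·tan21.5° = 152.1 + 143.8 = 295.9 kN/m
FS = 295.9 / 136.3 = 2.171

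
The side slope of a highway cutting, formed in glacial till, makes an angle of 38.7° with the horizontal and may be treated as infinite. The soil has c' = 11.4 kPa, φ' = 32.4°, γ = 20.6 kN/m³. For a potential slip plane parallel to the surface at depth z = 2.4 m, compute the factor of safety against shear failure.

For an infinite slope with a slip plane parallel to the surface (no pore pressure): FS = [c' + γz cos²β tanφ'] / [γz sinβ cosβ].
γz = 20.6·2.4 = 49.44 kN/m²
Numerator = 11.4 + 49.44·cos²38.7°·tan32.4° = 11.4 + 49.44·0.6091·0.6346 = 30.510 kPa
Denominator = 49.44·sin38.7°·cos38.7° = 49.44·0.6252·0.7804 = 24.125 kPa
FS = 30.510 / 24.125 = 1.265

FS = 1.26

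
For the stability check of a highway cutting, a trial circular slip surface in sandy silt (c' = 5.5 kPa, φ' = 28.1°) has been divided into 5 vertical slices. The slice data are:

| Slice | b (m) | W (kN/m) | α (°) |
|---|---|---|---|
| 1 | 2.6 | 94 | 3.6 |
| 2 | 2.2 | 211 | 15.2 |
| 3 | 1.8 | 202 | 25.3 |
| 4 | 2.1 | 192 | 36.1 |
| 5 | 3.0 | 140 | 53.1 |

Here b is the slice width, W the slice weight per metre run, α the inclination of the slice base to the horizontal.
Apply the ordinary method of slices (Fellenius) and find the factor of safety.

FS = 1.24

Ordinary method of slices: FS = Σ[c'·Δl_i + (W_i cosα_i)·tanφ'] / Σ W_i sinα_i, with Δl_i = b_i / cosα_i.
Slice 1: Δl = 2.6/cos3.6° = 2.605 m; N'_1 = 94·cos3.6° = 93.8; c'Δl = 14.33; W sinα = 5.9
Slice 2: Δl = 2.2/cos15.2° = 2.280 m; N'_2 = 211·cos15.2° = 203.6; c'Δl = 12.54; W sinα = 55.3
Slice 3: Δl = 1.8/cos25.3° = 1.991 m; N'_3 = 202·cos25.3° = 182.6; c'Δl = 10.95; W sinα = 86.3
Slice 4: Δl = 2.1/cos36.1° = 2.599 m; N'_4 = 192·cos36.1° = 155.1; c'Δl = 14.29; W sinα = 113.1
Slice 5: Δl = 3.0/cos53.1° = 4.997 m; N'_5 = 140·cos53.1° = 84.1; c'Δl = 27.48; W sinα = 112.0
Σc'Δl = 79.6 kN/m; ΣN' = 719.3 kN/m; ΣW sinα = 372.6 kN/m
Resisting = 79.6 + 719.3·tan28.1° = 79.6 + 384.0 = 463.6 kN/m
FS = 463.6 / 372.6 = 1.244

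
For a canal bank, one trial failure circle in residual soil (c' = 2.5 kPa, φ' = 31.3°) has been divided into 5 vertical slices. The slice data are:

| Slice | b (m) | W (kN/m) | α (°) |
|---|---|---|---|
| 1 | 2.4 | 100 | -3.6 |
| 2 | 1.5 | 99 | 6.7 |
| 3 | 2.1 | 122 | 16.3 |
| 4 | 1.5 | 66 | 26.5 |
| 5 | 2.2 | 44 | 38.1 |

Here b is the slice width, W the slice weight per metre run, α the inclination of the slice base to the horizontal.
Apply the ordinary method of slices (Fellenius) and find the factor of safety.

Ordinary method of slices: FS = Σ[c'·Δl_i + (W_i cosα_i)·tanφ'] / Σ W_i sinα_i, with Δl_i = b_i / cosα_i.
Slice 1: Δl = 2.4/cos(-3.6°) = 2.405 m; N'_1 = 100·cos(-3.6°) = 99.8; c'Δl = 6.01; W sinα = -6.3
Slice 2: Δl = 1.5/cos6.7° = 1.510 m; N'_2 = 99·cos6.7° = 98.3; c'Δl = 3.78; W sinα = 11.6
Slice 3: Δl = 2.1/cos16.3° = 2.188 m; N'_3 = 122·cos16.3° = 117.1; c'Δl = 5.47; W sinα = 34.2
Slice 4: Δl = 1.5/cos26.5° = 1.676 m; N'_4 = 66·cos26.5° = 59.1; c'Δl = 4.19; W sinα = 29.4
Slice 5: Δl = 2.2/cos38.1° = 2.796 m; N'_5 = 44·cos38.1° = 34.6; c'Δl = 6.99; W sinα = 27.1
Σc'Δl = 26.4 kN/m; ΣN' = 408.9 kN/m; ΣW sinα = 96.1 kN/m
Resisting = 26.4 + 408.9·tan31.3° = 26.4 + 248.6 = 275.1 kN/m
FS = 275.1 / 96.1 = 2.862

FS = 2.86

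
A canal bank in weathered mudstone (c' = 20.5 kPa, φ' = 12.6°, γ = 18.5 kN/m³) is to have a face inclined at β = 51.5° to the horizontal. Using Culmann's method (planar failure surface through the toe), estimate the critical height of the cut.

H_c = 15.27 m

Culmann's analysis gives the critical failure plane at α_cr = (β + φ')/2 = (51.5 + 12.6)/2 = 32.0°, and the critical height
H_c = (4c'/γ) · sinβ cosφ' / [1 − cos(β − φ')]
    = (4·20.5/18.5) · sin51.5°·cos12.6° / [1 − cos(38.9°)]
    = 4.432 · 0.7826·0.9759 / [1 − 0.7782]
    = 4.432 · 0.7638 / 0.2218
    = 15.27 m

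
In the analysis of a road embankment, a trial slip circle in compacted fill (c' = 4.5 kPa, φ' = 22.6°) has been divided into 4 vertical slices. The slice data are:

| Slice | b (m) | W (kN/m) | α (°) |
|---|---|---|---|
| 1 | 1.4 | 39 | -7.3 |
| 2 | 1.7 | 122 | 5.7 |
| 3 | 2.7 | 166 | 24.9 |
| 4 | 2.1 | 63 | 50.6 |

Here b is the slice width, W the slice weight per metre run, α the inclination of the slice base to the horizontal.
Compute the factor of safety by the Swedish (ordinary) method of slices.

FS = 1.50

Ordinary method of slices: FS = Σ[c'·Δl_i + (W_i cosα_i)·tanφ'] / Σ W_i sinα_i, with Δl_i = b_i / cosα_i.
Slice 1: Δl = 1.4/cos(-7.3°) = 1.411 m; N'_1 = 39·cos(-7.3°) = 38.7; c'Δl = 6.35; W sinα = -5.0
Slice 2: Δl = 1.7/cos5.7° = 1.708 m; N'_2 = 122·cos5.7° = 121.4; c'Δl = 7.69; W sinα = 12.1
Slice 3: Δl = 2.7/cos24.9° = 2.977 m; N'_3 = 166·cos24.9° = 150.6; c'Δl = 13.40; W sinα = 69.9
Slice 4: Δl = 2.1/cos50.6° = 3.308 m; N'_4 = 63·cos50.6° = 40.0; c'Δl = 14.89; W sinα = 48.7
Σc'Δl = 42.3 kN/m; ΣN' = 350.6 kN/m; ΣW sinα = 125.7 kN/m
Resisting = 42.3 + 350.6·tan22.6° = 42.3 + 146.0 = 188.3 kN/m
FS = 188.3 / 125.7 = 1.497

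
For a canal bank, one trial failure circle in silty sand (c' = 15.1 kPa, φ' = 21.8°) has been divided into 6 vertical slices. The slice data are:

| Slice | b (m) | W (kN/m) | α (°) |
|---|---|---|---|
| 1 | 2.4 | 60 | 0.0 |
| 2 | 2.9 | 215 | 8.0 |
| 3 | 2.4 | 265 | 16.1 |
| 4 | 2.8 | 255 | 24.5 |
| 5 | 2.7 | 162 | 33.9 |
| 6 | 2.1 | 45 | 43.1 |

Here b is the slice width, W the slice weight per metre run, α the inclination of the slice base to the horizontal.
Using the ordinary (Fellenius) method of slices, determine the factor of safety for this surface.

Ordinary method of slices: FS = Σ[c'·Δl_i + (W_i cosα_i)·tanφ'] / Σ W_i sinα_i, with Δl_i = b_i / cosα_i.
Slice 1: Δl = 2.4/cos0.0° = 2.400 m; N'_1 = 60·cos0.0° = 60.0; c'Δl = 36.24; W sinα = 0.0
Slice 2: Δl = 2.9/cos8.0° = 2.928 m; N'_2 = 215·cos8.0° = 212.9; c'Δl = 44.22; W sinα = 29.9
Slice 3: Δl = 2.4/cos16.1° = 2.498 m; N'_3 = 265·cos16.1° = 254.6; c'Δl = 37.72; W sinα = 73.5
Slice 4: Δl = 2.8/cos24.5° = 3.077 m; N'_4 = 255·cos24.5° = 232.0; c'Δl = 46.46; W sinα = 105.7
Slice 5: Δl = 2.7/cos33.9° = 3.253 m; N'_5 = 162·cos33.9° = 134.5; c'Δl = 49.12; W sinα = 90.4
Slice 6: Δl = 2.1/cos43.1° = 2.876 m; N'_6 = 45·cos43.1° = 32.9; c'Δl = 43.43; W sinα = 30.7
Σc'Δl = 257.2 kN/m; ΣN' = 926.9 kN/m; ΣW sinα = 330.3 kN/m
Resisting = 257.2 + 926.9·tan21.8° = 257.2 + 370.7 = 627.9 kN/m
FS = 627.9 / 330.3 = 1.901

FS = 1.90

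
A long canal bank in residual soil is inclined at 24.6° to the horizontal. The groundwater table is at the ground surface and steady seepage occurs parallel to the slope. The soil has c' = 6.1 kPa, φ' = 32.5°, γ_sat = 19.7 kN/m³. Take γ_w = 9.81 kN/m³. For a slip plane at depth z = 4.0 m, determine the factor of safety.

With seepage parallel to the slope and the water table at the surface, the effective normal stress on the slip plane uses the buoyant unit weight γ' = γ_sat − γ_w while the driving shear stress uses γ_sat:
FS = [c' + γ' z cos²β tanφ'] / [γ_sat z sinβ cosβ]
γ' = 19.7 − 9.81 = 9.89 kN/m³
Numerator = 6.1 + 9.89·4.0·cos²24.6°·tan32.5° = 6.1 + 9.89·4.0·0.8267·0.6371 = 26.935 kPa
Denominator = 19.7·4.0·sin24.6°·cos24.6° = 19.7·4.0·0.4163·0.9092 = 29.826 kPa
FS = 26.935 / 29.826 = 0.903

FS = 0.90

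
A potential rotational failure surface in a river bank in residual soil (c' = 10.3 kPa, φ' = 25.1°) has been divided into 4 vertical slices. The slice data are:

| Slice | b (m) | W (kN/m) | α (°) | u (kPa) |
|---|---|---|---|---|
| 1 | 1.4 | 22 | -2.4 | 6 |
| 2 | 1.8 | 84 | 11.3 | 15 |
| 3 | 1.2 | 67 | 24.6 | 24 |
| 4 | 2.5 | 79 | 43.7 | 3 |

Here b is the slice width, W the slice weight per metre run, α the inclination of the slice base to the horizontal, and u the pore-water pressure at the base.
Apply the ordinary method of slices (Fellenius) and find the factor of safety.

Ordinary method of slices: FS = Σ[c'·Δl_i + (W_i cosα_i − u_i·Δl_i)·tanφ'] / Σ W_i sinα_i, with Δl_i = b_i / cosα_i.
Slice 1: Δl = 1.4/cos(-2.4°) = 1.401 m; N'_1 = 22·cos(-2.4°) − 6·1.401 = 13.6; c'Δl = 14.43; W sinα = -0.9
Slice 2: Δl = 1.8/cos11.3° = 1.836 m; N'_2 = 84·cos11.3° − 15·1.836 = 54.8; c'Δl = 18.91; W sinα = 16.5
Slice 3: Δl = 1.2/cos24.6° = 1.320 m; N'_3 = 67·cos24.6° − 24·1.320 = 29.2; c'Δl = 13.59; W sinα = 27.9
Slice 4: Δl = 2.5/cos43.7° = 3.458 m; N'_4 = 79·cos43.7° − 3·3.458 = 46.7; c'Δl = 35.62; W sinα = 54.6
Σc'Δl = 82.6 kN/m; ΣN' = 144.4 kN/m; ΣW sinα = 98.0 kN/m
Resisting = 82.6 + 144.4·tan25.1° = 82.6 + 67.6 = 150.2 kN/m
FS = 150.2 / 98.0 = 1.532

FS = 1.53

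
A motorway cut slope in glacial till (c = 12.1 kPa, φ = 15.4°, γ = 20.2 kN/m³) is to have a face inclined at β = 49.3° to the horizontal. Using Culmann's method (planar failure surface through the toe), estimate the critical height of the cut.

Culmann's analysis gives the critical failure plane at α_cr = (β + φ)/2 = (49.3 + 15.4)/2 = 32.4°, and the critical height
H_c = (4c/γ) · sinβ cosφ / [1 − cos(β − φ)]
    = (4·12.1/20.2) · sin49.3°·cos15.4° / [1 − cos(33.9°)]
    = 2.396 · 0.7581·0.9641 / [1 − 0.8300]
    = 2.396 · 0.7309 / 0.1700
    = 10.30 m

H_c = 10.30 m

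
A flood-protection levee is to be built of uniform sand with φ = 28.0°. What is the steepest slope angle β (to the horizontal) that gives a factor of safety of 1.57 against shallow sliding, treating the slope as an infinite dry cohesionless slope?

β = 18.7°

For an infinite dry cohesionless slope FS = tanφ/tanβ, so tanβ = tanφ / FS.
tanβ = tan28.0° / 1.57 = 0.5317 / 1.57 = 0.3387
β = arctan(0.3387) = 18.71°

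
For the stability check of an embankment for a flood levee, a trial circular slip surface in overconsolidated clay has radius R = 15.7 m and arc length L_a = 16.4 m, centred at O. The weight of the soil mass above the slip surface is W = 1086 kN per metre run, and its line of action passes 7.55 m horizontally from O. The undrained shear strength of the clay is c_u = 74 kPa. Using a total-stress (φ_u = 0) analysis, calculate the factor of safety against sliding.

FS = 2.32

Taking moments about the centre O, the resisting moment is provided by the undrained shear strength acting along the arc:
M_R = c_u·L_a·R = 74·16.40·15.7 = 19053.5 kN·m/m
M_D = W·d = 1086·7.55 = 8199.3 kN·m/m
FS = M_R / M_D = 19053.5 / 8199.3 = 2.324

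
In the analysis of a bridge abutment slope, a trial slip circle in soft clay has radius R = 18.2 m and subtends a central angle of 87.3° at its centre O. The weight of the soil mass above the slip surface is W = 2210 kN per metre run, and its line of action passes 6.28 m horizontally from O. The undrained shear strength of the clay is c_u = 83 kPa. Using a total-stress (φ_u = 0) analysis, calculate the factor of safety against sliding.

FS = 3.02

Taking moments about the centre O, the resisting moment is provided by the undrained shear strength acting along the arc:
Arc length L_a = R·θ = 18.2·(87.3°·π/180) = 18.2·1.5237 = 27.73 m
M_R = c_u·L_a·R = 83·27.73·18.2 = 41890.2 kN·m/m
M_D = W·d = 2210·6.28 = 13878.8 kN·m/m
FS = M_R / M_D = 41890.2 / 13878.8 = 3.018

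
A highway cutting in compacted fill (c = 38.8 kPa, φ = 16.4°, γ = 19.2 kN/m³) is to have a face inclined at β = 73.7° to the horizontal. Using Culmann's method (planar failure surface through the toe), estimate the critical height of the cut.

H_c = 16.19 m

Culmann's analysis gives the critical failure plane at α_cr = (β + φ)/2 = (73.7 + 16.4)/2 = 45.0°, and the critical height
H_c = (4c/γ) · sinβ cosφ / [1 − cos(β − φ)]
    = (4·38.8/19.2) · sin73.7°·cos16.4° / [1 − cos(57.3°)]
    = 8.083 · 0.9598·0.9593 / [1 − 0.5402]
    = 8.083 · 0.9208 / 0.4598
    = 16.19 m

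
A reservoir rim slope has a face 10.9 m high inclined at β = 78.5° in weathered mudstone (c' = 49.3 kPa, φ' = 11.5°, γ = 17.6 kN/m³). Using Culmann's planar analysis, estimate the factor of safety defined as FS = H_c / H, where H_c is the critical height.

H_c = (4c'/γ) · sinβ cosφ' / [1 − cos(β − φ')]
    = (4·49.3/17.6) · sin78.5°·cos11.5° / [1 − cos67.0°]
    = 11.205 · 0.9603 / 0.6093 = 17.66 m
FS = H_c / H = 17.66 / 10.9 = 1.620

FS = 1.62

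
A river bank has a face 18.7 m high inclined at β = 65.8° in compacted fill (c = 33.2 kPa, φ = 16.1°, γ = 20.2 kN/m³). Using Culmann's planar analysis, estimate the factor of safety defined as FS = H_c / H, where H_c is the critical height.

H_c = (4c/γ) · sinβ cosφ / [1 − cos(β − φ)]
    = (4·33.2/20.2) · sin65.8°·cos16.1° / [1 − cos49.7°]
    = 6.574 · 0.8763 / 0.3532 = 16.31 m
FS = H_c / H = 16.31 / 18.7 = 0.872

FS = 0.87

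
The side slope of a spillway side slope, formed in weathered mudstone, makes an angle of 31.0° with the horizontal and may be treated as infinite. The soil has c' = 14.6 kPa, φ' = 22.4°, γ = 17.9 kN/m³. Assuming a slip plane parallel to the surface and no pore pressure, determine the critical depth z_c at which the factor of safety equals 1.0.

Setting FS = 1.00 in FS = [c' + γz cos²β tanφ'] / [γz sinβ cosβ] and solving for z:
z = c' / [γ cosβ (FS·sinβ − cosβ·tanφ')]
  = 14.6 / [17.9·cos31.0°·(1.00·sin31.0° − cos31.0°·tan22.4°)]
  = 14.6 / [17.9·0.8572·(1.00·0.5150 − 0.8572·0.4122)]
  = 14.6 / 2.4816 = 5.883 m

z_c = 5.88 m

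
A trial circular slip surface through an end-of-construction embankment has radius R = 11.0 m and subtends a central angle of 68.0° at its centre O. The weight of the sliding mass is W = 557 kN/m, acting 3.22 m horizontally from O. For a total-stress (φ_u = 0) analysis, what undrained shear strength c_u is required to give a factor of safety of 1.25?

c_u = 15.6 kPa

FS = c_u·L_a·R / (W·d), so c_u = FS·W·d / (L_a·R).
Arc length L_a = R·θ = 11.0·(68.0°·π/180) = 11.0·1.1868 = 13.06 m
c_u = 1.25·557·3.22 / (13.06·11.0) = 2241.9 / 143.61 = 15.61 kPa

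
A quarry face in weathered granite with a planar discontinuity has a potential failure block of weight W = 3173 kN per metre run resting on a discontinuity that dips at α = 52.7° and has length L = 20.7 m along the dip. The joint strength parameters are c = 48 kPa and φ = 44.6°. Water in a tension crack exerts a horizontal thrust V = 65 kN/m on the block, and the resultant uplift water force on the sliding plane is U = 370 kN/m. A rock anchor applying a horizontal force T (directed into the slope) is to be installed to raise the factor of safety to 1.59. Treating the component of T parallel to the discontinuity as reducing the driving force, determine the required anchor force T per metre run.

T = 916 kN/m

Resolving forces along and normal to the sliding plane, with the horizontal anchor force T adding T·sinα to the effective normal force and T·cosα acting up the plane against the driving force:
FS = [cL + (W cosα − U − V sinα + T sinα) tanφ] / [W sinα + V cosα − T cosα]
Without the anchor: N' = 1501.1 kN/m, driving T_d = 2563.4 kN/m, resisting R = 48·20.7 + 1501.1·tan44.6° = 2473.9 kN/m, FS = 0.97.
Setting FS = 1.59 and solving for T:
1.59·(2563.4 − T cos52.7°) = 2473.9 + T sin52.7°·tan44.6°
T·(sin52.7°·tan44.6° + 1.59·cos52.7°) = 1.59·2563.4 − 2473.9
T·(0.7955·0.9861 + 1.59·0.6060) = 4075.8 − 2473.9 = 1602.0
T·1.7480 = 1602.0
T = 916.5 kN/m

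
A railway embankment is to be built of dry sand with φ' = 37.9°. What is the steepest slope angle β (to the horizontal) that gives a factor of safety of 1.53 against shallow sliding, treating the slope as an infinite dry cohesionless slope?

β = 27.0°

For an infinite dry cohesionless slope FS = tanφ'/tanβ, so tanβ = tanφ' / FS.
tanβ = tan37.9° / 1.53 = 0.7785 / 1.53 = 0.5088
β = arctan(0.5088) = 26.97°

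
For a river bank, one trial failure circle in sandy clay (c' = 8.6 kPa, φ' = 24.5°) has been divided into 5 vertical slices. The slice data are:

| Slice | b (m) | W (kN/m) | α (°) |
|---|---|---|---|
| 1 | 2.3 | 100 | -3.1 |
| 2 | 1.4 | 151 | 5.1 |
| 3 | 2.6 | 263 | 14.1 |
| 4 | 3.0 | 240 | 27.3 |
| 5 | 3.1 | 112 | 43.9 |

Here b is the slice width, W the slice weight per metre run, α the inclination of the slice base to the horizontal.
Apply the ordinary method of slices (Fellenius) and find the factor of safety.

FS = 1.87

Ordinary method of slices: FS = Σ[c'·Δl_i + (W_i cosα_i)·tanφ'] / Σ W_i sinα_i, with Δl_i = b_i / cosα_i.
Slice 1: Δl = 2.3/cos(-3.1°) = 2.303 m; N'_1 = 100·cos(-3.1°) = 99.9; c'Δl = 19.81; W sinα = -5.4
Slice 2: Δl = 1.4/cos5.1° = 1.406 m; N'_2 = 151·cos5.1° = 150.4; c'Δl = 12.09; W sinα = 13.4
Slice 3: Δl = 2.6/cos14.1° = 2.681 m; N'_3 = 263·cos14.1° = 255.1; c'Δl = 23.05; W sinα = 64.1
Slice 4: Δl = 3.0/cos27.3° = 3.376 m; N'_4 = 240·cos27.3° = 213.3; c'Δl = 29.03; W sinα = 110.1
Slice 5: Δl = 3.1/cos43.9° = 4.302 m; N'_5 = 112·cos43.9° = 80.7; c'Δl = 37.00; W sinα = 77.7
Σc'Δl = 121.0 kN/m; ΣN' = 799.3 kN/m; ΣW sinα = 259.8 kN/m
Resisting = 121.0 + 799.3·tan24.5° = 121.0 + 364.3 = 485.2 kN/m
FS = 485.2 / 259.8 = 1.868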